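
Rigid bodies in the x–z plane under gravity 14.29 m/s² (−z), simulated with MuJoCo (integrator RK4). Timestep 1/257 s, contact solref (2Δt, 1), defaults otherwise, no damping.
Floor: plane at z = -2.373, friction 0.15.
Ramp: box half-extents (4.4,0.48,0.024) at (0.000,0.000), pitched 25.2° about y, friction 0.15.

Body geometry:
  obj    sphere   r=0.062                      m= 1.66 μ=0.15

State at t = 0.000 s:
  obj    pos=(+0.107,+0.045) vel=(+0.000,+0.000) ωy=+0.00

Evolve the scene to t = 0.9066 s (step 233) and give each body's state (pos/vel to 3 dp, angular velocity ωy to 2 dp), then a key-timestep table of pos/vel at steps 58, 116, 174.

State at t = 0.9066 s:
  obj    pos=(+1.723,-0.716) vel=(+3.565,-1.678) ωy=+63.53

Key-timestep trajectory:
   step    t(s)  obj.x    obj.z    obj.vx   obj.vz 
     58  0.2257   +0.207  -0.002  +0.888  -0.418
    116  0.4514   +0.508  -0.144  +1.775  -0.835
    174  0.6770   +1.008  -0.379  +2.663  -1.253


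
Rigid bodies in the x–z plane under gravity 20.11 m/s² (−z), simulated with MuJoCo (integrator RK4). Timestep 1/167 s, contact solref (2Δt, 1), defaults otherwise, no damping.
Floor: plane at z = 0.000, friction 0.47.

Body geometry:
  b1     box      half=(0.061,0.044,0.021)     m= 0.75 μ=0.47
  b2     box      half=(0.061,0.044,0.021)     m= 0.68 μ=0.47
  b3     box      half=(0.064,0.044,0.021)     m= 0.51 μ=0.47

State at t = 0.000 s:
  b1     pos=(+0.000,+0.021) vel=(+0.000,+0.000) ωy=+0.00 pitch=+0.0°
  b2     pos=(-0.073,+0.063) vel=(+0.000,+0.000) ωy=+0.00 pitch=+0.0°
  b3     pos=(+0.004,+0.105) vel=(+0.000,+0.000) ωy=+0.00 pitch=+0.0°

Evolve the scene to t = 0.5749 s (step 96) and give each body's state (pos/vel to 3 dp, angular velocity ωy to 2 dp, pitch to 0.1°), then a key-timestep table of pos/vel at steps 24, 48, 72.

State at t = 0.5749 s:
  b1     pos=(+0.000,+0.021) vel=(+0.001,+0.000) ωy=+0.00 pitch=+0.0°
  b2     pos=(-0.084,+0.051) vel=(-0.006,-0.003) ωy=+0.07 pitch=-33.8°
  b3     pos=(+0.012,+0.093) vel=(+0.000,-0.002) ωy=-0.06 pitch=+30.9°

Key-timestep trajectory:
   step    t(s)  b1.x    b1.z    b1.vx   b1.vz   b2.x    b2.z    b2.vx   b2.vz   b3.x    b3.z    b3.vx   b3.vz 
     24  0.1437   +0.000  +0.021  -0.001  +0.000   -0.076  +0.061  -0.036  -0.025   +0.012  +0.095  -0.001  +0.039
     48  0.2874   +0.000  +0.021  +0.003  +0.000   -0.083  +0.052  +0.051  -0.014   +0.012  +0.093  +0.027  -0.025
     72  0.4311   +0.000  +0.021  +0.001  +0.000   -0.084  +0.052  -0.003  -0.002   +0.012  +0.093  +0.001  -0.002


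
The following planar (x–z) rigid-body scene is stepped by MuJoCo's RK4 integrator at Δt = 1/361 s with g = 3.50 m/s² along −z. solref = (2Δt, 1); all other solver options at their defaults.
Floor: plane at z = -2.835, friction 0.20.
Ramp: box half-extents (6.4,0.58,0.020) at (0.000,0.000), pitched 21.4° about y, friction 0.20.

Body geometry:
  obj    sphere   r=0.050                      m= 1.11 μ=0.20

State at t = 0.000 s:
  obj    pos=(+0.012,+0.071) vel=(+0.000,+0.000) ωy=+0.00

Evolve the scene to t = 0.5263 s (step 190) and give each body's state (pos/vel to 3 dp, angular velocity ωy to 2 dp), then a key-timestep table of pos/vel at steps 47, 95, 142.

State at t = 0.5263 s:
  obj    pos=(+0.130,+0.024) vel=(+0.447,-0.175) ωy=+9.60

Key-timestep trajectory:
   step    t(s)  obj.x    obj.z    obj.vx   obj.vz 
     47  0.1302   +0.019  +0.068  +0.111  -0.043
     95  0.2632   +0.041  +0.059  +0.224  -0.088
    142  0.3934   +0.078  +0.045  +0.334  -0.131


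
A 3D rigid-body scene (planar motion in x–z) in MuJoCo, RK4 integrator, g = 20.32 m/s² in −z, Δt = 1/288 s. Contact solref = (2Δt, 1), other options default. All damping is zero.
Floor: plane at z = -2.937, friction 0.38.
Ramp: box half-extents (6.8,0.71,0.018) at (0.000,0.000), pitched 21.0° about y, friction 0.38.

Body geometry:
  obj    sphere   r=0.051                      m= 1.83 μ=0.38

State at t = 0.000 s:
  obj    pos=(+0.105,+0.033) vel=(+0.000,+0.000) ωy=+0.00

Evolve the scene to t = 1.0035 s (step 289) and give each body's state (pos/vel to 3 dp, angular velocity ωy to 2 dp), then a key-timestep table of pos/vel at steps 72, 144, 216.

State at t = 1.0035 s:
  obj    pos=(+2.550,-0.905) vel=(+4.873,-1.870) ωy=+102.33

Key-timestep trajectory:
   step    t(s)  obj.x    obj.z    obj.vx   obj.vz 
     72  0.2500   +0.257  -0.025  +1.214  -0.466
    144  0.5000   +0.712  -0.199  +2.428  -0.932
    216  0.7500   +1.471  -0.491  +3.642  -1.398


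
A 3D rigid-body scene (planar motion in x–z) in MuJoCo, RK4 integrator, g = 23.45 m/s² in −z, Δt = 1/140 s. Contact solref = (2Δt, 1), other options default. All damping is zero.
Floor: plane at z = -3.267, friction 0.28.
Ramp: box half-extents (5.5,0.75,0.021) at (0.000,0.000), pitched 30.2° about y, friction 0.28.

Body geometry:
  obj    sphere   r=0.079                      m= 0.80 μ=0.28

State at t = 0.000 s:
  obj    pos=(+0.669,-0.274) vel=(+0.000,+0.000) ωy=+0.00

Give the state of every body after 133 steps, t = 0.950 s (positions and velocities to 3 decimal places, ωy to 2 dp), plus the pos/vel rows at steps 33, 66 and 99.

State at t = 0.950 s:
  obj    pos=(+3.956,-2.187) vel=(+6.918,-4.027) ωy=+101.29

Key-timestep trajectory:
   step    t(s)  obj.x    obj.z    obj.vx   obj.vz 
     33  0.2357   +0.872  -0.392  +1.717  -0.999
     66  0.4714   +1.479  -0.745  +3.434  -1.998
     99  0.7071   +2.490  -1.334  +5.150  -2.997


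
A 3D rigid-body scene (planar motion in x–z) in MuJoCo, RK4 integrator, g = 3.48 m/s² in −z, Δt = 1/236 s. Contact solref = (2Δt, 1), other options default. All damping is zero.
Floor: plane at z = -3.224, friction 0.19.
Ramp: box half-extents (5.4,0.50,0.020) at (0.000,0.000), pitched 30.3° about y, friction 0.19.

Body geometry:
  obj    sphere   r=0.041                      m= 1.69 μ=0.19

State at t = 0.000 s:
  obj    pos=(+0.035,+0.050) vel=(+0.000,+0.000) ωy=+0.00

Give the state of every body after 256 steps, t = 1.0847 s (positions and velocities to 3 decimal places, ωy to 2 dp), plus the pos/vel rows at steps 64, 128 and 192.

State at t = 1.0847 s:
  obj    pos=(+0.672,-0.322) vel=(+1.175,-0.686) ωy=+33.17

Key-timestep trajectory:
   step    t(s)  obj.x    obj.z    obj.vx   obj.vz 
     64  0.2712   +0.075  +0.027  +0.294  -0.172
    128  0.5424   +0.194  -0.043  +0.587  -0.343
    192  0.8136   +0.394  -0.159  +0.881  -0.515


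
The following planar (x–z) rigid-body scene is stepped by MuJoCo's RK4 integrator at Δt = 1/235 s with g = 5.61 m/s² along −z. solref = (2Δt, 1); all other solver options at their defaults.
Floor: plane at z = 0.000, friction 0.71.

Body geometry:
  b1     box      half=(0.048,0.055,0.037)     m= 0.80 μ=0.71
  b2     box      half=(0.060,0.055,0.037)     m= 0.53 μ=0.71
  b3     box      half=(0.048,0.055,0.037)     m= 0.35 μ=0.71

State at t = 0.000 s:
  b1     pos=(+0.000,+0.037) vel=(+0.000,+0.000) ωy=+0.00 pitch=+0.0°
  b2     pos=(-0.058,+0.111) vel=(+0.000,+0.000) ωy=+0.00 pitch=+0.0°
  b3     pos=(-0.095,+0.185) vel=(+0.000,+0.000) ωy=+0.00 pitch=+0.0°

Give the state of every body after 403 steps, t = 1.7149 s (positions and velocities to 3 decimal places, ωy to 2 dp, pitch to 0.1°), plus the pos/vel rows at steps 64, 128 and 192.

State at t = 1.7149 s:
  b1     pos=(+0.000,+0.037) vel=(+0.000,+0.000) ωy=+0.00 pitch=+0.0°
  b2     pos=(-0.113,+0.060) vel=(+0.000,+0.000) ωy=+0.00 pitch=-90.0°
  b3     pos=(-0.301,+0.037) vel=(+0.000,+0.000) ωy=+0.00 pitch=+180.0°

Key-timestep trajectory:
   step    t(s)  b1.x    b1.z    b1.vx   b1.vz   b2.x    b2.z    b2.vx   b2.vz   b3.x    b3.z    b3.vx   b3.vz 
     64  0.2723   +0.000  +0.037  +0.000  +0.000   -0.083  +0.091  -0.165  -0.295   -0.163  +0.118  -0.406  -0.761
    128  0.5447   +0.000  +0.037  +0.000  +0.000   -0.132  +0.068  -0.022  +0.006   -0.268  +0.059  -0.318  -0.084
    192  0.8170   +0.000  +0.037  +0.000  +0.000   -0.108  +0.063  +0.007  +0.004   -0.301  +0.037  +0.000  +0.000


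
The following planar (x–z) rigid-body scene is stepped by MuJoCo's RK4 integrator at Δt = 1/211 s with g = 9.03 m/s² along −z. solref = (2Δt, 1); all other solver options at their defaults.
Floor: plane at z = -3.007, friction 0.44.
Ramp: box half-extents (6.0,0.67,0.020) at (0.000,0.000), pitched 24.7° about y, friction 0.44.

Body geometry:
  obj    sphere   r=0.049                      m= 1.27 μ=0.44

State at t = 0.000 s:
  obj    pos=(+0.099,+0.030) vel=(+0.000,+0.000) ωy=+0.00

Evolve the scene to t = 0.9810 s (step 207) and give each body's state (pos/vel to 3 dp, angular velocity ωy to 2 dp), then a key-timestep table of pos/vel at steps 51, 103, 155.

State at t = 0.9810 s:
  obj    pos=(+1.278,-0.512) vel=(+2.402,-1.105) ωy=+53.95

Key-timestep trajectory:
   step    t(s)  obj.x    obj.z    obj.vx   obj.vz 
     51  0.2417   +0.171  -0.003  +0.592  -0.272
    103  0.4882   +0.391  -0.104  +1.195  -0.550
    155  0.7346   +0.760  -0.274  +1.799  -0.827


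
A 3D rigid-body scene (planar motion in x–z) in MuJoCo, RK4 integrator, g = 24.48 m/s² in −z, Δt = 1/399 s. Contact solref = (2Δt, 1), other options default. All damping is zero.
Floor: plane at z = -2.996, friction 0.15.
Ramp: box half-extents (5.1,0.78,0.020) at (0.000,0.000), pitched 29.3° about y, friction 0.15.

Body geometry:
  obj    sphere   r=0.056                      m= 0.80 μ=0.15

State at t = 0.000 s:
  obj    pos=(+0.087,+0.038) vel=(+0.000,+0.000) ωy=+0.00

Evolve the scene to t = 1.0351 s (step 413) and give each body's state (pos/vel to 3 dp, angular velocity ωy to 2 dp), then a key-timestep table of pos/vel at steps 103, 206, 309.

State at t = 1.0351 s:
  obj    pos=(+4.190,-2.264) vel=(+7.917,-4.470) ωy=+147.68

Key-timestep trajectory:
   step    t(s)  obj.x    obj.z    obj.vx   obj.vz 
    103  0.2581   +0.343  -0.105  +1.972  -1.127
    206  0.5163   +1.108  -0.535  +3.953  -2.222
    309  0.7744   +2.384  -1.251  +5.921  -3.351


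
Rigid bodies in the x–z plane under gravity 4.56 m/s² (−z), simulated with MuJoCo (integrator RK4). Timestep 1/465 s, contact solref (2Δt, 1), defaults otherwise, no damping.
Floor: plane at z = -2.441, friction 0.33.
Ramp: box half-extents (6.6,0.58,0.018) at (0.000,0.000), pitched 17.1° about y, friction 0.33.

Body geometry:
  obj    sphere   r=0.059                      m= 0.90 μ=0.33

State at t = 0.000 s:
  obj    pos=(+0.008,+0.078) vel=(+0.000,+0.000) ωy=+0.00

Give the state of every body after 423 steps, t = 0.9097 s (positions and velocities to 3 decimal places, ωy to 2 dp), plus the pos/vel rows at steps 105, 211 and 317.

State at t = 0.9097 s:
  obj    pos=(+0.387,-0.038) vel=(+0.833,-0.256) ωy=+14.77

Key-timestep trajectory:
   step    t(s)  obj.x    obj.z    obj.vx   obj.vz 
    105  0.2258   +0.031  +0.071  +0.207  -0.064
    211  0.4538   +0.102  +0.049  +0.415  -0.128
    317  0.6817   +0.221  +0.013  +0.624  -0.192


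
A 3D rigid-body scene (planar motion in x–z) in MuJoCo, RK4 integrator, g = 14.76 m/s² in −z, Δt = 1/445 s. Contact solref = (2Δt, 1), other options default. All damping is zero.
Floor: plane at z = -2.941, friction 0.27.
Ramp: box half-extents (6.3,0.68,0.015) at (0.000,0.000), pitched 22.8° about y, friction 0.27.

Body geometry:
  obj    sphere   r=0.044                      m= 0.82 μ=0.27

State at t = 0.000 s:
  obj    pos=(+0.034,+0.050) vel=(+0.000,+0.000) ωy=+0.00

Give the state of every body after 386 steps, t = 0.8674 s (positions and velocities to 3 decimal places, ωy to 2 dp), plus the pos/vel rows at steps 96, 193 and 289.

State at t = 0.8674 s:
  obj    pos=(+1.451,-0.546) vel=(+3.267,-1.373) ωy=+80.53

Key-timestep trajectory:
   step    t(s)  obj.x    obj.z    obj.vx   obj.vz 
     96  0.2157   +0.122  +0.013  +0.813  -0.342
    193  0.4337   +0.388  -0.099  +1.634  -0.687
    289  0.6494   +0.828  -0.284  +2.446  -1.028


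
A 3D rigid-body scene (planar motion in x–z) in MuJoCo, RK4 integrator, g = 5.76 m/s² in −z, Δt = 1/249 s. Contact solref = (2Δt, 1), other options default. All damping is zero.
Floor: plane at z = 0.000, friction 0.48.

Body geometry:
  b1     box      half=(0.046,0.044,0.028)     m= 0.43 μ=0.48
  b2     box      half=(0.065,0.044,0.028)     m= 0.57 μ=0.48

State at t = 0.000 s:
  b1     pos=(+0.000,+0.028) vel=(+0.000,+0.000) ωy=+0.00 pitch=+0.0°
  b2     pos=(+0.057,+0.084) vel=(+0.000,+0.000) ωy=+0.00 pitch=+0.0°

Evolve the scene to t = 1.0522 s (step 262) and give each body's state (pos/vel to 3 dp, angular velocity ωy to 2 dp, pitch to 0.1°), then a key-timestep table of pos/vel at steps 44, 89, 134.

State at t = 1.0522 s:
  b1     pos=(-0.001,+0.028) vel=(+0.000,+0.000) ωy=+0.00 pitch=+0.0°
  b2     pos=(+0.074,+0.067) vel=(+0.000,+0.000) ωy=+0.00 pitch=+46.7°

Key-timestep trajectory:
   step    t(s)  b1.x    b1.z    b1.vx   b1.vz   b2.x    b2.z    b2.vx   b2.vz 
     44  0.1767   +0.000  +0.028  +0.000  +0.000   +0.068  +0.076  +0.122  -0.134
     89  0.3574   +0.000  +0.028  +0.000  +0.000   +0.086  +0.070  +0.037  +0.006
    134  0.5382   +0.000  +0.028  +0.000  +0.000   +0.082  +0.069  -0.095  -0.022


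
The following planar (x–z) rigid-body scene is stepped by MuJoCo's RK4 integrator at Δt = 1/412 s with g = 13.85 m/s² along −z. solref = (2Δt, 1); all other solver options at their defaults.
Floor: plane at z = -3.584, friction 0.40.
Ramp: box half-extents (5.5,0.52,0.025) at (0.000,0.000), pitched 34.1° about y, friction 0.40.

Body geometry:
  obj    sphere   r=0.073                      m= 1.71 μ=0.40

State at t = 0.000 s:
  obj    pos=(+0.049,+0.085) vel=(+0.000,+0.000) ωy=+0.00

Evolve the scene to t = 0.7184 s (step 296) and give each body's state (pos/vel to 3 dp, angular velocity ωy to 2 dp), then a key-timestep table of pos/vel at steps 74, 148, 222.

State at t = 0.7184 s:
  obj    pos=(+1.234,-0.717) vel=(+3.300,-2.234) ωy=+54.58

Key-timestep trajectory:
   step    t(s)  obj.x    obj.z    obj.vx   obj.vz 
     74  0.1796   +0.123  +0.035  +0.825  -0.559
    148  0.3592   +0.345  -0.116  +1.650  -1.117
    222  0.5388   +0.716  -0.366  +2.475  -1.676


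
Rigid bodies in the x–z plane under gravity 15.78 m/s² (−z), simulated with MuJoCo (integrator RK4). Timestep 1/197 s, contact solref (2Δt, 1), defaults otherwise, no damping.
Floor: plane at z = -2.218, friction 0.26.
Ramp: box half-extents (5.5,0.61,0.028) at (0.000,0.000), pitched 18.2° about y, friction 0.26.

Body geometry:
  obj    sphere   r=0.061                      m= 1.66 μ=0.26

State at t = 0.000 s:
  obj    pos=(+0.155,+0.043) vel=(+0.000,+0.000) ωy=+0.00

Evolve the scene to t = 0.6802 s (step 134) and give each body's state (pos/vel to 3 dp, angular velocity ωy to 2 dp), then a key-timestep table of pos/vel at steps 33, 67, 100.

State at t = 0.6802 s:
  obj    pos=(+0.929,-0.212) vel=(+2.275,-0.748) ωy=+39.25

Key-timestep trajectory:
   step    t(s)  obj.x    obj.z    obj.vx   obj.vz 
     33  0.1675   +0.202  +0.027  +0.560  -0.184
     67  0.3401   +0.348  -0.021  +1.138  -0.374
    100  0.5076   +0.586  -0.099  +1.698  -0.558


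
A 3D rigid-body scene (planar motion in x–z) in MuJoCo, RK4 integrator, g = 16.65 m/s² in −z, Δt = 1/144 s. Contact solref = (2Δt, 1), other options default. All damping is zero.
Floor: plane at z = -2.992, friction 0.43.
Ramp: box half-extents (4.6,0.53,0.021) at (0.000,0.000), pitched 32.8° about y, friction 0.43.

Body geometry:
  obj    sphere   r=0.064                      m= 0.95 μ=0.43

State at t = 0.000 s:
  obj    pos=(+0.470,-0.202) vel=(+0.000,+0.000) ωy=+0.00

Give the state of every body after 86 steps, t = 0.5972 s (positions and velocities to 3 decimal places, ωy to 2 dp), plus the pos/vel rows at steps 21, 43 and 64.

State at t = 0.5972 s:
  obj    pos=(+1.436,-0.824) vel=(+3.234,-2.084) ωy=+60.10

Key-timestep trajectory:
   step    t(s)  obj.x    obj.z    obj.vx   obj.vz 
     21  0.1458   +0.528  -0.239  +0.790  -0.509
     43  0.2986   +0.712  -0.358  +1.617  -1.042
     64  0.4444   +1.005  -0.547  +2.407  -1.551


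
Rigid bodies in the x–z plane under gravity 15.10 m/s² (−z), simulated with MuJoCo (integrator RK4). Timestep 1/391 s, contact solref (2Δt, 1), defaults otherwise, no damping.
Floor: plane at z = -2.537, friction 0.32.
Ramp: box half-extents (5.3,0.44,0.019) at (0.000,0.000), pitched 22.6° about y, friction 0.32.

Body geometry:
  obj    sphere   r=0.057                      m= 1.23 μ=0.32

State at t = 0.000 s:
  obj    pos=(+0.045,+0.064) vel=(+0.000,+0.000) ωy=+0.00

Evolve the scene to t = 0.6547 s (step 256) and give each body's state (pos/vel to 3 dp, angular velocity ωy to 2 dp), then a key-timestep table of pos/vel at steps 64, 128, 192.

State at t = 0.6547 s:
  obj    pos=(+0.865,-0.278) vel=(+2.505,-1.043) ωy=+47.60

Key-timestep trajectory:
   step    t(s)  obj.x    obj.z    obj.vx   obj.vz 
     64  0.1637   +0.096  +0.042  +0.626  -0.261
    128  0.3274   +0.250  -0.022  +1.253  -0.521
    192  0.4910   +0.506  -0.128  +1.879  -0.782


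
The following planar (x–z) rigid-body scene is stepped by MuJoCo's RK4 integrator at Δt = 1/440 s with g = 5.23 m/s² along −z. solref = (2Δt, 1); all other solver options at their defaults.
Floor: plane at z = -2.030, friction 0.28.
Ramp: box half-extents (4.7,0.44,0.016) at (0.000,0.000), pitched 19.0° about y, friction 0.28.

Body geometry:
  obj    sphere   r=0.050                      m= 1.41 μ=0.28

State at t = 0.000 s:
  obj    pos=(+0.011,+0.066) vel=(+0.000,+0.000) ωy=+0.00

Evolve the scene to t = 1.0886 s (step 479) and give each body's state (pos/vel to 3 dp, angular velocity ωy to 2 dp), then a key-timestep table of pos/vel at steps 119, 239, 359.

State at t = 1.0886 s:
  obj    pos=(+0.692,-0.169) vel=(+1.252,-0.431) ωy=+26.48

Key-timestep trajectory:
   step    t(s)  obj.x    obj.z    obj.vx   obj.vz 
    119  0.2705   +0.053  +0.052  +0.311  -0.107
    239  0.5432   +0.181  +0.008  +0.625  -0.215
    359  0.8159   +0.394  -0.066  +0.938  -0.323


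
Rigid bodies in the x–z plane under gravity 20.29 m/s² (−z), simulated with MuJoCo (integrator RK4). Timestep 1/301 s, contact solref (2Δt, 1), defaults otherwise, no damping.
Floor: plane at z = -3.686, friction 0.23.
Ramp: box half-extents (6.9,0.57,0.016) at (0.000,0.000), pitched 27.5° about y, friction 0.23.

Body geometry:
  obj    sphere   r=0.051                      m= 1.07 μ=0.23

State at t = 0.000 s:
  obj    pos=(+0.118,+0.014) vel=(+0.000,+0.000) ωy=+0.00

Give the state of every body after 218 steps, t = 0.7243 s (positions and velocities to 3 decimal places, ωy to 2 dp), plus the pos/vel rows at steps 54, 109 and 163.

State at t = 0.7243 s:
  obj    pos=(+1.675,-0.796) vel=(+4.299,-2.238) ωy=+95.01

Key-timestep trajectory:
   step    t(s)  obj.x    obj.z    obj.vx   obj.vz 
     54  0.1794   +0.214  -0.036  +1.065  -0.555
    109  0.3621   +0.507  -0.189  +2.150  -1.119
    163  0.5415   +0.989  -0.439  +3.215  -1.674


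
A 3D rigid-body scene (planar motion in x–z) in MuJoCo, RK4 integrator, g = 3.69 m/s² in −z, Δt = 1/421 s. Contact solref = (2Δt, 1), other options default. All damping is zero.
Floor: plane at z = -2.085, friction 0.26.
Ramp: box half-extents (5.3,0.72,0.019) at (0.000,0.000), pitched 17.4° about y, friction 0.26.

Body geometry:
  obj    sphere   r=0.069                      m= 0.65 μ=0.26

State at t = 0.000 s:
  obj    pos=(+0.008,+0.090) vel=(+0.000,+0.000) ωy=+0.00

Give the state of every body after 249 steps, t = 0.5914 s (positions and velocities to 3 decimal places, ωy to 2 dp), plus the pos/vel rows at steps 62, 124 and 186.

State at t = 0.5914 s:
  obj    pos=(+0.140,+0.048) vel=(+0.445,-0.139) ωy=+6.76

Key-timestep trajectory:
   step    t(s)  obj.x    obj.z    obj.vx   obj.vz 
     62  0.1473   +0.016  +0.087  +0.111  -0.035
    124  0.2945   +0.041  +0.080  +0.222  -0.069
    186  0.4418   +0.081  +0.067  +0.332  -0.104


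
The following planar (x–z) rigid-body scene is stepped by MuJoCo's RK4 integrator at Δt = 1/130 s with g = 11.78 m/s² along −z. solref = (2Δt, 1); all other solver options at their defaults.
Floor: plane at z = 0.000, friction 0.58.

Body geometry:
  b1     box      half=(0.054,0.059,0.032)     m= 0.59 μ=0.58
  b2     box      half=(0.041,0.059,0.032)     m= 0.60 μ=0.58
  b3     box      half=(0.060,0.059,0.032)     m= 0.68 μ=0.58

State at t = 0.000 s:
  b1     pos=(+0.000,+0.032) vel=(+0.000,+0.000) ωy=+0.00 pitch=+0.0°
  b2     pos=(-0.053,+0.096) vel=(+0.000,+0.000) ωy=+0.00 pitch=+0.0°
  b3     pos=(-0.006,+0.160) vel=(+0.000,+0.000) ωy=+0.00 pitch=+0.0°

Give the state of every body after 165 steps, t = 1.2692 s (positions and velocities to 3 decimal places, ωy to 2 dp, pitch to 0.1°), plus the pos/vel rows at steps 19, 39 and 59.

State at t = 1.2692 s:
  b1     pos=(+0.000,+0.032) vel=(+0.000,+0.000) ωy=+0.00 pitch=+0.0°
  b2     pos=(-0.053,+0.096) vel=(+0.000,+0.000) ωy=+0.00 pitch=-0.2°
  b3     pos=(+0.139,+0.032) vel=(+0.000,+0.000) ωy=+0.00 pitch=+180.0°

Key-timestep trajectory:
   step    t(s)  b1.x    b1.z    b1.vx   b1.vz   b2.x    b2.z    b2.vx   b2.vz   b3.x    b3.z    b3.vx   b3.vz 
     19  0.1462   +0.000  +0.032  -0.001  +0.000   -0.053  +0.096  -0.002  +0.000   +0.005  +0.155  +0.178  -0.103
     39  0.3000   +0.000  +0.032  +0.001  -0.001   -0.053  +0.096  +0.001  +0.000   +0.055  +0.123  +0.465  -0.046
     59  0.4538   +0.000  +0.032  +0.000  +0.000   -0.053  +0.096  +0.000  +0.000   +0.133  +0.043  +0.531  -1.326


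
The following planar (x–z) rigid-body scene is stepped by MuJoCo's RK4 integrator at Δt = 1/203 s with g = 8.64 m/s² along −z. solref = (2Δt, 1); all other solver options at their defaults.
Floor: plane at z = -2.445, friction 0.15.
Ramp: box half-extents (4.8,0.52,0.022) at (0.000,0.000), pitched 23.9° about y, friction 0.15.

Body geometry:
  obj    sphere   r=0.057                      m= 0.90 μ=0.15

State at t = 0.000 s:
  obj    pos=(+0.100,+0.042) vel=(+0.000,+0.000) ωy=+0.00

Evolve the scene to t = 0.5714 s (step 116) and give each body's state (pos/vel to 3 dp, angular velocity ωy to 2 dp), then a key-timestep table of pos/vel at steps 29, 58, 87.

State at t = 0.5714 s:
  obj    pos=(+0.473,-0.123) vel=(+1.306,-0.579) ωy=+25.05

Key-timestep trajectory:
   step    t(s)  obj.x    obj.z    obj.vx   obj.vz 
     29  0.1429   +0.123  +0.032  +0.327  -0.145
     58  0.2857   +0.193  +0.001  +0.653  -0.290
     87  0.4286   +0.310  -0.051  +0.980  -0.434


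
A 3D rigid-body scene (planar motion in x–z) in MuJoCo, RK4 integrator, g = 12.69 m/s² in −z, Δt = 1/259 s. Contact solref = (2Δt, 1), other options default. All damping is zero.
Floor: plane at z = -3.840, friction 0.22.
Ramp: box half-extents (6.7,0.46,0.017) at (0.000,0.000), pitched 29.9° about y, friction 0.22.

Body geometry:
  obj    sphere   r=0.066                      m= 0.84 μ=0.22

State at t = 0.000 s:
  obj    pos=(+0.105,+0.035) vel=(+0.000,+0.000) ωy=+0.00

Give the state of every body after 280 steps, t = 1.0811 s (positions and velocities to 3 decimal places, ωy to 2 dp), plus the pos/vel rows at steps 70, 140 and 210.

State at t = 1.0811 s:
  obj    pos=(+2.394,-1.281) vel=(+4.235,-2.435) ωy=+74.00

Key-timestep trajectory:
   step    t(s)  obj.x    obj.z    obj.vx   obj.vz 
     70  0.2703   +0.248  -0.047  +1.059  -0.609
    140  0.5405   +0.678  -0.294  +2.118  -1.218
    210  0.8108   +1.393  -0.705  +3.176  -1.826


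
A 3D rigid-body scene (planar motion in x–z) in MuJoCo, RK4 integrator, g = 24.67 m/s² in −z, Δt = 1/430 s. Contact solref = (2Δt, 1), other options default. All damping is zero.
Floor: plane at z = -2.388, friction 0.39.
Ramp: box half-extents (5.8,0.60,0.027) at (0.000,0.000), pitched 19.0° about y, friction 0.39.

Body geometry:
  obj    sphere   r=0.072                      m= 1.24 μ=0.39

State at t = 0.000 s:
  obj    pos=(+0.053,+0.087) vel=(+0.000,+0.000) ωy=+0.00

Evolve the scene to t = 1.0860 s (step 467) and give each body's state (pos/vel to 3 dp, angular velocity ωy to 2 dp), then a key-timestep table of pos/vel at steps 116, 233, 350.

State at t = 1.0860 s:
  obj    pos=(+3.252,-1.015) vel=(+5.891,-2.028) ωy=+86.53

Key-timestep trajectory:
   step    t(s)  obj.x    obj.z    obj.vx   obj.vz 
    116  0.2698   +0.250  +0.019  +1.463  -0.504
    233  0.5419   +0.849  -0.188  +2.939  -1.012
    350  0.8140   +1.850  -0.532  +4.415  -1.520


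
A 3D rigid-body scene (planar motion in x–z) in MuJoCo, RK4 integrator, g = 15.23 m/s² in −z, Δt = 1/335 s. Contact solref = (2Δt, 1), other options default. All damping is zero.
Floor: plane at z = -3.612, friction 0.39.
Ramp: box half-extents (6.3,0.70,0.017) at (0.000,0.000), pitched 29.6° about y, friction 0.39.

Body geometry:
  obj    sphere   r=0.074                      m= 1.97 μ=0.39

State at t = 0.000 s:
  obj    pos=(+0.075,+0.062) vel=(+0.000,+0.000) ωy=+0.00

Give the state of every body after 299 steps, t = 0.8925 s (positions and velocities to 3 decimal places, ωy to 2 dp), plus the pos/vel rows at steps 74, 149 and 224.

State at t = 0.8925 s:
  obj    pos=(+1.936,-0.995) vel=(+4.170,-2.369) ωy=+64.80

Key-timestep trajectory:
   step    t(s)  obj.x    obj.z    obj.vx   obj.vz 
     74  0.2209   +0.189  -0.003  +1.032  -0.586
    149  0.4448   +0.537  -0.201  +2.078  -1.181
    224  0.6687   +1.120  -0.531  +3.124  -1.775


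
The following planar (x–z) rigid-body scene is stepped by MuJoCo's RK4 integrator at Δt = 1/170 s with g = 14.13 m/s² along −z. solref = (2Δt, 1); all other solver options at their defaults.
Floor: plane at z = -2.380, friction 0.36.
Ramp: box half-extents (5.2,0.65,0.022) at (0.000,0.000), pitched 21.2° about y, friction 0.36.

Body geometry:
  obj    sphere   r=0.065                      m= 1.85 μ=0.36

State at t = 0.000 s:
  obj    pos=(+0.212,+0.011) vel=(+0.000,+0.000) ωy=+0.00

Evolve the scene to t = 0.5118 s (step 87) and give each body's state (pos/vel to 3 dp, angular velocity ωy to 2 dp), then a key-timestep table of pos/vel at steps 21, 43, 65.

State at t = 0.5118 s:
  obj    pos=(+0.658,-0.162) vel=(+1.742,-0.676) ωy=+28.73

Key-timestep trajectory:
   step    t(s)  obj.x    obj.z    obj.vx   obj.vz 
     21  0.1235   +0.238  +0.001  +0.421  -0.163
     43  0.2529   +0.321  -0.031  +0.861  -0.334
     65  0.3824   +0.461  -0.085  +1.301  -0.505


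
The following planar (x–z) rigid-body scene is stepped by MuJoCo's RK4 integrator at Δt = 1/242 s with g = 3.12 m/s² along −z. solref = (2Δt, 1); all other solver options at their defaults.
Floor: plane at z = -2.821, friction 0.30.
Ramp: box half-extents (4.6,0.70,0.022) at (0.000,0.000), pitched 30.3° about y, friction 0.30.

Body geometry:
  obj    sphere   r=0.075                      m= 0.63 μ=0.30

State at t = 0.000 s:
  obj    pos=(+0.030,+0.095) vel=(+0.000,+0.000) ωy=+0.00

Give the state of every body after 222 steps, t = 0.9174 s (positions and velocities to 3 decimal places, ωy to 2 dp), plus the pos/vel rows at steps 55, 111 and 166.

State at t = 0.9174 s:
  obj    pos=(+0.438,-0.144) vel=(+0.891,-0.520) ωy=+13.75

Key-timestep trajectory:
   step    t(s)  obj.x    obj.z    obj.vx   obj.vz 
     55  0.2273   +0.055  +0.080  +0.221  -0.129
    111  0.4587   +0.132  +0.035  +0.445  -0.260
    166  0.6860   +0.258  -0.039  +0.666  -0.389


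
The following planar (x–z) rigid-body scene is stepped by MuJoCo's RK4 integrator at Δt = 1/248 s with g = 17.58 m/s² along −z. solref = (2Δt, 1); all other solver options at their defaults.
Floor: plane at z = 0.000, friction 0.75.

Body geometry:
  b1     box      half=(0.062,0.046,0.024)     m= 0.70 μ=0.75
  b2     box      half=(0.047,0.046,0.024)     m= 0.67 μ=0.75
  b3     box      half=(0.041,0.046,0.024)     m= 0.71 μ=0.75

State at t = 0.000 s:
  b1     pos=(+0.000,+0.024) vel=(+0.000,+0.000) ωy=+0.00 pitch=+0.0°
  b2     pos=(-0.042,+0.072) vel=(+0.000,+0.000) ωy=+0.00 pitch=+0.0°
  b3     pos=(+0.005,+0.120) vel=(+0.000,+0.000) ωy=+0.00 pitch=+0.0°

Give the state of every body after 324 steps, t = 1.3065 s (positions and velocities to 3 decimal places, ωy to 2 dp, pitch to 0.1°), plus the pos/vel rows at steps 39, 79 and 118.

State at t = 1.3065 s:
  b1     pos=(+0.000,+0.024) vel=(+0.000,+0.000) ωy=+0.00 pitch=+0.0°
  b2     pos=(-0.042,+0.072) vel=(+0.000,+0.000) ωy=+0.00 pitch=+0.0°
  b3     pos=(+0.112,+0.024) vel=(+0.000,+0.000) ωy=+0.00 pitch=+180.0°

Key-timestep trajectory:
   step    t(s)  b1.x    b1.z    b1.vx   b1.vz   b2.x    b2.z    b2.vx   b2.vz   b3.x    b3.z    b3.vx   b3.vz 
     39  0.1573   +0.000  +0.024  +0.000  +0.000   -0.042  +0.072  +0.000  +0.000   +0.007  +0.120  +0.027  -0.002
     79  0.3185   +0.000  +0.024  +0.000  +0.000   -0.042  +0.072  +0.000  +0.001   +0.027  +0.106  +0.256  -0.518
    118  0.4758   +0.000  +0.024  -0.001  +0.000   -0.042  +0.072  -0.001  +0.000   +0.082  +0.089  +0.412  -0.201


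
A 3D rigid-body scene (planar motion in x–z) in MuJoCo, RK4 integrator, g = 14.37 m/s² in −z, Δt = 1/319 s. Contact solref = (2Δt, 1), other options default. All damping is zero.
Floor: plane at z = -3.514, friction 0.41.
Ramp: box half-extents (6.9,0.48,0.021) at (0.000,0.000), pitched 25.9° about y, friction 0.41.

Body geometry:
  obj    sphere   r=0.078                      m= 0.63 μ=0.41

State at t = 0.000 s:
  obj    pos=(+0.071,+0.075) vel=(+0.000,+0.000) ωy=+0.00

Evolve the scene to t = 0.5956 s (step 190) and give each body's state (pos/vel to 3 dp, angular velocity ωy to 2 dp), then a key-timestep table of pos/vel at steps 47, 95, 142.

State at t = 0.5956 s:
  obj    pos=(+0.787,-0.272) vel=(+2.402,-1.166) ωy=+34.23

Key-timestep trajectory:
   step    t(s)  obj.x    obj.z    obj.vx   obj.vz 
     47  0.1473   +0.115  +0.054  +0.594  -0.289
     95  0.2978   +0.250  -0.011  +1.201  -0.583
    142  0.4451   +0.471  -0.119  +1.795  -0.872


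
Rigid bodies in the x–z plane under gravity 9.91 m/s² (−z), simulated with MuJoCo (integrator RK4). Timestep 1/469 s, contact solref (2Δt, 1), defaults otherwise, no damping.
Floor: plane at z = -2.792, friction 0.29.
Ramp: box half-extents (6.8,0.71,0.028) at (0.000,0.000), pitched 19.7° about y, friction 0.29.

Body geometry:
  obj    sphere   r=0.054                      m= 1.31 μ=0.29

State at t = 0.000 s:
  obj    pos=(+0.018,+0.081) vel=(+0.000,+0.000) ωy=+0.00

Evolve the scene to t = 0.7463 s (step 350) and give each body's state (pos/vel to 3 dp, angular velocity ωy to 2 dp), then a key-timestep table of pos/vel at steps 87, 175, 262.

State at t = 0.7463 s:
  obj    pos=(+0.644,-0.143) vel=(+1.677,-0.600) ωy=+32.97

Key-timestep trajectory:
   step    t(s)  obj.x    obj.z    obj.vx   obj.vz 
     87  0.1855   +0.057  +0.067  +0.417  -0.149
    175  0.3731   +0.174  +0.025  +0.838  -0.300
    262  0.5586   +0.368  -0.045  +1.255  -0.449


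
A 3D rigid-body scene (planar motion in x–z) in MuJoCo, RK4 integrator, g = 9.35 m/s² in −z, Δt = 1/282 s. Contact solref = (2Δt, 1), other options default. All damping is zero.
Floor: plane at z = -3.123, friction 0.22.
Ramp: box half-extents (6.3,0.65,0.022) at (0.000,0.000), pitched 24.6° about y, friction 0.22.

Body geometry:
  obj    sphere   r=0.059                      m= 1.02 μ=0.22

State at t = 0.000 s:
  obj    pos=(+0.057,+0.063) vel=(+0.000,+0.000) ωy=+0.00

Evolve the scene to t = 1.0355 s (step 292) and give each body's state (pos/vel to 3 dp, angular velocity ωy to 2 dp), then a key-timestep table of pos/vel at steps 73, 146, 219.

State at t = 1.0355 s:
  obj    pos=(+1.412,-0.558) vel=(+2.618,-1.198) ωy=+48.79

Key-timestep trajectory:
   step    t(s)  obj.x    obj.z    obj.vx   obj.vz 
     73  0.2589   +0.142  +0.024  +0.655  -0.300
    146  0.5177   +0.396  -0.092  +1.309  -0.599
    219  0.7766   +0.819  -0.286  +1.963  -0.899


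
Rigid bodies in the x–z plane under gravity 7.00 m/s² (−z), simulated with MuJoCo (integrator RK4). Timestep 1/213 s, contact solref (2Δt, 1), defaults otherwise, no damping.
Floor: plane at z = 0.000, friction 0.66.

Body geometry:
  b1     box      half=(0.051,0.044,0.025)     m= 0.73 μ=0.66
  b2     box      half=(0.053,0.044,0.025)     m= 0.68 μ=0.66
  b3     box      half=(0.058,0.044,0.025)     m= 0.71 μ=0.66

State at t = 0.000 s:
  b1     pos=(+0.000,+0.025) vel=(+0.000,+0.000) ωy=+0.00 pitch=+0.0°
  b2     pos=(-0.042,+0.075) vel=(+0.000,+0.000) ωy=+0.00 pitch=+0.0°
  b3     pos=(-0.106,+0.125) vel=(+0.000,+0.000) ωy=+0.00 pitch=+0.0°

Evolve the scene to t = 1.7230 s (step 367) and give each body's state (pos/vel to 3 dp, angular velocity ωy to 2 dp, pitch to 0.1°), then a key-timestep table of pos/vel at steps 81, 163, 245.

State at t = 1.7230 s:
  b1     pos=(+0.000,+0.025) vel=(+0.000,+0.000) ωy=+0.00 pitch=+0.0°
  b2     pos=(-0.091,+0.053) vel=(+0.000,+0.000) ωy=+0.00 pitch=-90.0°
  b3     pos=(-0.195,+0.058) vel=(+0.000,+0.000) ωy=+0.00 pitch=-90.0°

Key-timestep trajectory:
   step    t(s)  b1.x    b1.z    b1.vx   b1.vz   b2.x    b2.z    b2.vx   b2.vz   b3.x    b3.z    b3.vx   b3.vz 
     81  0.3803   +0.000  +0.025  +0.000  +0.000   -0.085  +0.056  -0.074  -0.024   -0.158  +0.062  -0.076  +0.014
    163  0.7653   +0.000  +0.025  +0.000  +0.000   -0.091  +0.053  +0.000  +0.000   -0.201  +0.060  -0.100  +0.034
    245  1.1502   +0.000  +0.025  +0.000  +0.000   -0.091  +0.053  +0.000  +0.000   -0.196  +0.058  -0.087  +0.040


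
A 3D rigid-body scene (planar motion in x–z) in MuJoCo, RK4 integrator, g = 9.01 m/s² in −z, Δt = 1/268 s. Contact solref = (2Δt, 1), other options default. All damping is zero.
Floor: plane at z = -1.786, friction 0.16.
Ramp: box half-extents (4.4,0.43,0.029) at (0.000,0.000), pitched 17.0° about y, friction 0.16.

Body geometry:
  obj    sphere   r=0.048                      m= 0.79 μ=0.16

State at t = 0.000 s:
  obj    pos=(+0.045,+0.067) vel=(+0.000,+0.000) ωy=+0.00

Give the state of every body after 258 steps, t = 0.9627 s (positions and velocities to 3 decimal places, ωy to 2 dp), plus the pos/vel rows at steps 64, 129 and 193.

State at t = 0.9627 s:
  obj    pos=(+0.879,-0.188) vel=(+1.732,-0.530) ωy=+37.73

Key-timestep trajectory:
   step    t(s)  obj.x    obj.z    obj.vx   obj.vz 
     64  0.2388   +0.096  +0.051  +0.430  -0.131
    129  0.4813   +0.253  +0.003  +0.866  -0.265
    193  0.7201   +0.512  -0.076  +1.296  -0.396


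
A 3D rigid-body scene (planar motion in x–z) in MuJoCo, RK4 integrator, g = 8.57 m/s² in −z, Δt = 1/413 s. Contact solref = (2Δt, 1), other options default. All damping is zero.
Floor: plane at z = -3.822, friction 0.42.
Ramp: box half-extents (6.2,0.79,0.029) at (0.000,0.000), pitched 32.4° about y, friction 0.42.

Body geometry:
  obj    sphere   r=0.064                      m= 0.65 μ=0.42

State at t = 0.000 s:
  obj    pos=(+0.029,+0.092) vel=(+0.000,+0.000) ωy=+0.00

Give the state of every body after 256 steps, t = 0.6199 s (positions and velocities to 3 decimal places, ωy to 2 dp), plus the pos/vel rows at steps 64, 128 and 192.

State at t = 0.6199 s:
  obj    pos=(+0.561,-0.246) vel=(+1.717,-1.089) ωy=+31.76

Key-timestep trajectory:
   step    t(s)  obj.x    obj.z    obj.vx   obj.vz 
     64  0.1550   +0.062  +0.071  +0.429  -0.272
    128  0.3099   +0.162  +0.007  +0.858  -0.545
    192  0.4649   +0.328  -0.098  +1.288  -0.817


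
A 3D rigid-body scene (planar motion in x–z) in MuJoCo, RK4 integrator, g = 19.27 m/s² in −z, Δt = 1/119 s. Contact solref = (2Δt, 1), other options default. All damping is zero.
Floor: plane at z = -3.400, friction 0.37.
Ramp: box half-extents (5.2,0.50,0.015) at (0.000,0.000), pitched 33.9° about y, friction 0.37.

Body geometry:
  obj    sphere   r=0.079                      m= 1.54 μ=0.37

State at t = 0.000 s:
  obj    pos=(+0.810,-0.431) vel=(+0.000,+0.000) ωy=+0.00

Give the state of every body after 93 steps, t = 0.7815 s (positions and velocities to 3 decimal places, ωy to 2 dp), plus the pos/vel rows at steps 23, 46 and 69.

State at t = 0.7815 s:
  obj    pos=(+2.756,-1.739) vel=(+4.980,-3.346) ωy=+75.92

Key-timestep trajectory:
   step    t(s)  obj.x    obj.z    obj.vx   obj.vz 
     23  0.1933   +0.929  -0.511  +1.232  -0.828
     46  0.3866   +1.286  -0.751  +2.463  -1.655
     69  0.5798   +1.881  -1.151  +3.695  -2.483


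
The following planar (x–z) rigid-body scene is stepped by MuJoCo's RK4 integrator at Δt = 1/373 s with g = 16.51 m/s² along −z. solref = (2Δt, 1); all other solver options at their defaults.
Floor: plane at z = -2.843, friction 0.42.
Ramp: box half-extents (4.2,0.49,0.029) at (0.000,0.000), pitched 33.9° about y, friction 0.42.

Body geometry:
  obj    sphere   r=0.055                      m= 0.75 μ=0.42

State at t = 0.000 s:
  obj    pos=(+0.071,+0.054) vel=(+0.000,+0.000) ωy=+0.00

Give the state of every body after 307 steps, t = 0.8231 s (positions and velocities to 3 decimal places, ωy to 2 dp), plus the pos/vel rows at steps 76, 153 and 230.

State at t = 0.8231 s:
  obj    pos=(+1.920,-1.189) vel=(+4.493,-3.019) ωy=+98.42

Key-timestep trajectory:
   step    t(s)  obj.x    obj.z    obj.vx   obj.vz 
     76  0.2038   +0.184  -0.023  +1.112  -0.748
    153  0.4102   +0.530  -0.255  +2.239  -1.505
    230  0.6166   +1.109  -0.644  +3.366  -2.262


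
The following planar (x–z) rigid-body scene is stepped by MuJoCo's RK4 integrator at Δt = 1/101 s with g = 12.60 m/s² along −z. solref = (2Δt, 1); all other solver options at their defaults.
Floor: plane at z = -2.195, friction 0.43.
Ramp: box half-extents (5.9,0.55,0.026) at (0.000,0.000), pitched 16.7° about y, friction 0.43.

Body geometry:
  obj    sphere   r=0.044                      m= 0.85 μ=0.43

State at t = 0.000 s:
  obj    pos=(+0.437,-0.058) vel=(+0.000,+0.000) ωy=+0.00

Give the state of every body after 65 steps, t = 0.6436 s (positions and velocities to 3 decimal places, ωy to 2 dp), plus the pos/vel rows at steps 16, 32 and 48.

State at t = 0.6436 s:
  obj    pos=(+0.950,-0.212) vel=(+1.594,-0.478) ωy=+37.81

Key-timestep trajectory:
   step    t(s)  obj.x    obj.z    obj.vx   obj.vz 
     16  0.1584   +0.468  -0.067  +0.392  -0.117
     32  0.3168   +0.561  -0.095  +0.785  -0.235
     48  0.4752   +0.717  -0.142  +1.177  -0.353


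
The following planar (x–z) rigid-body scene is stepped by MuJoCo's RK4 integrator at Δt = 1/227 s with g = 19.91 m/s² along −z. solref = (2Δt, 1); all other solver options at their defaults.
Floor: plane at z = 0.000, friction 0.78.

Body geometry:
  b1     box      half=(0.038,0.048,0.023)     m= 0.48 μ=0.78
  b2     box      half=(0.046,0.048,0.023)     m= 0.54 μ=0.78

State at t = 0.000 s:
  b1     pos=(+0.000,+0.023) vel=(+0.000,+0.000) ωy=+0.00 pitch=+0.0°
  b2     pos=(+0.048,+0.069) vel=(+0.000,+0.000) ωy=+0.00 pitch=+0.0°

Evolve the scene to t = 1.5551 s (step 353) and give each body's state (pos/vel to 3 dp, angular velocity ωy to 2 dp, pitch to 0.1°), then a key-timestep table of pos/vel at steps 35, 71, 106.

State at t = 1.5551 s:
  b1     pos=(+0.000,+0.023) vel=(+0.000,+0.000) ωy=+0.00 pitch=+0.0°
  b2     pos=(+0.094,+0.046) vel=(+0.000,+0.000) ωy=+0.00 pitch=+90.0°

Key-timestep trajectory:
   step    t(s)  b1.x    b1.z    b1.vx   b1.vz   b2.x    b2.z    b2.vx   b2.vz 
     35  0.1542   +0.000  +0.023  +0.000  +0.000   +0.077  +0.051  +0.298  -0.022
     71  0.3128   +0.000  +0.023  +0.000  +0.000   +0.106  +0.050  -0.073  -0.016
    106  0.4670   +0.000  +0.023  +0.000  +0.000   +0.094  +0.046  +0.213  -0.080


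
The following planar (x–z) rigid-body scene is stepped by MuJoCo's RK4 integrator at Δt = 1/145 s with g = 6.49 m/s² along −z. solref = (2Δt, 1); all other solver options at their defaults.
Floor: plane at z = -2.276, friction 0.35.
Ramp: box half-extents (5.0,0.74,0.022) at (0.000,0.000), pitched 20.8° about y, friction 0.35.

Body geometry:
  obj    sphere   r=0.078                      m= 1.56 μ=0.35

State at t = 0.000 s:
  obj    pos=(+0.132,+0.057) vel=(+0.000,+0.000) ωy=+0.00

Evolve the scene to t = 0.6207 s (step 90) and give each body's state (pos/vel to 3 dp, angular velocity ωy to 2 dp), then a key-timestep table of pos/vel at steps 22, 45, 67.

State at t = 0.6207 s:
  obj    pos=(+0.428,-0.056) vel=(+0.955,-0.363) ωy=+13.09

Key-timestep trajectory:
   step    t(s)  obj.x    obj.z    obj.vx   obj.vz 
     22  0.1517   +0.150  +0.050  +0.234  -0.089
     45  0.3103   +0.206  +0.029  +0.478  -0.181
     67  0.4621   +0.296  -0.006  +0.711  -0.270
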